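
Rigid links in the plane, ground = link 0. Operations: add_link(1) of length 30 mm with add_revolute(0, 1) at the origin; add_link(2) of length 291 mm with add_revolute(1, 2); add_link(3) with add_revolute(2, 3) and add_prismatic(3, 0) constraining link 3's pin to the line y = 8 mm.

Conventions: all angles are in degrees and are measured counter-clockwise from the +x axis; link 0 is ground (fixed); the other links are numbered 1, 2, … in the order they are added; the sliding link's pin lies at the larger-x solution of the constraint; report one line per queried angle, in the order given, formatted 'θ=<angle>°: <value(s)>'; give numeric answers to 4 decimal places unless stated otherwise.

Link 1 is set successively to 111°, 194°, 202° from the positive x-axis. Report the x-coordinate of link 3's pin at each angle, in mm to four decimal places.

geometry: r = 30 mm, L = 291 mm, e = 8 mm
θ=111°: crank pin P = (r cos θ, r sin θ) = (-10.751038, 28.007413)
θ=111°: h = r sin θ − e = 28.007413 − 8 = 20.007413
θ=111°: x = r cos θ + √(L² − h²) = -10.751038 + 290.311390 = 279.560352
θ=194°: crank pin P = (r cos θ, r sin θ) = (-29.108872, -7.257657)
θ=194°: h = r sin θ − e = -7.257657 − 8 = -15.257657
θ=194°: x = r cos θ + √(L² − h²) = -29.108872 + 290.599731 = 261.490860
θ=202°: crank pin P = (r cos θ, r sin θ) = (-27.815516, -11.238198)
θ=202°: h = r sin θ − e = -11.238198 − 8 = -19.238198
θ=202°: x = r cos θ + √(L² − h²) = -27.815516 + 290.363379 = 262.547863

θ=111°: 279.5604
θ=194°: 261.4909
θ=202°: 262.5479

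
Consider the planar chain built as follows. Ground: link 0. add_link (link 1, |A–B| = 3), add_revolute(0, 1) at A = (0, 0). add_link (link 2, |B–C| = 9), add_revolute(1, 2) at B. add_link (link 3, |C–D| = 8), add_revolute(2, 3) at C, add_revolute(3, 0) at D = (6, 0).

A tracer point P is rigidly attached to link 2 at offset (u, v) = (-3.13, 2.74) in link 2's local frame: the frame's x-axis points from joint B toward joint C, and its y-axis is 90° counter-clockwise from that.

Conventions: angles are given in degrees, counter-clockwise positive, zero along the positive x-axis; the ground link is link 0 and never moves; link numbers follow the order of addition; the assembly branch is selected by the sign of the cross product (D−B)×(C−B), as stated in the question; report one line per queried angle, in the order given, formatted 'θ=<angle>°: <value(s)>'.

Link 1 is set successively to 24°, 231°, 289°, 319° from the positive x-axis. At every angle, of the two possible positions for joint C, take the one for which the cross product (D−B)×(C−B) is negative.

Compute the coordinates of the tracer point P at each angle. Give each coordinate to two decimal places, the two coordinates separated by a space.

A=(0,0), D=(6.00,0)
θ=24°: B = A + 3.00·(cos24°, sin24°) = (2.7406, 1.2202)
θ=24°: |BD| = 3.4803
θ=24°: circle(B,9.00) ∩ circle(D,8.00): a=4.1825, h=7.9691
θ=24°:   candidates: C₊=(9.4516,7.2171) cross=27.735; C₋=(3.8636,-7.7095) cross=-27.735
θ=24°:   branch - wants cross < 0 → take C=(3.8636,-7.7095) (cross=-27.735)
θ=24°: ex = (C−B)/|BC| = (0.1248,-0.9922); ey = (0.9922,0.1248)
θ=24°: P = B + -3.13·ex + 2.74·ey = (5.0687,4.6676)
θ=231°: B = A + 3.00·(cos231°, sin231°) = (-1.8880, -2.3314)
θ=231°: |BD| = 8.2253
θ=231°: circle(B,9.00) ∩ circle(D,8.00): a=5.1460, h=7.3836
θ=231°:   candidates: C₊=(0.9542,6.2080) cross=60.733; C₋=(5.1399,-7.9536) cross=-60.733
θ=231°:   branch - wants cross < 0 → take C=(5.1399,-7.9536) (cross=-60.733)
θ=231°: ex = (C−B)/|BC| = (0.7809,-0.6247); ey = (0.6247,0.7809)
θ=231°: P = B + -3.13·ex + 2.74·ey = (-2.6205,1.7634)
θ=289°: B = A + 3.00·(cos289°, sin289°) = (0.9767, -2.8366)
θ=289°: |BD| = 5.7688
θ=289°: circle(B,9.00) ∩ circle(D,8.00): a=4.3579, h=7.8746
θ=289°:   candidates: C₊=(0.8994,6.1631) cross=45.427; C₋=(8.6433,-7.5507) cross=-45.427
θ=289°:   branch - wants cross < 0 → take C=(8.6433,-7.5507) (cross=-45.427)
θ=289°: ex = (C−B)/|BC| = (0.8518,-0.5238); ey = (0.5238,0.8518)
θ=289°: P = B + -3.13·ex + 2.74·ey = (-0.2544,1.1370)
θ=319°: B = A + 3.00·(cos319°, sin319°) = (2.2641, -1.9682)
θ=319°: |BD| = 4.2226
θ=319°: circle(B,9.00) ∩ circle(D,8.00): a=4.1243, h=7.9994
θ=319°:   candidates: C₊=(2.1844,7.0315) cross=33.778; C₋=(9.6416,-7.1231) cross=-33.778
θ=319°:   branch - wants cross < 0 → take C=(9.6416,-7.1231) (cross=-33.778)
θ=319°: ex = (C−B)/|BC| = (0.8197,-0.5728); ey = (0.5728,0.8197)
θ=319°: P = B + -3.13·ex + 2.74·ey = (1.2678,2.0706)

θ=24°: 5.07 4.67
θ=231°: -2.62 1.76
θ=289°: -0.25 1.14
θ=319°: 1.27 2.07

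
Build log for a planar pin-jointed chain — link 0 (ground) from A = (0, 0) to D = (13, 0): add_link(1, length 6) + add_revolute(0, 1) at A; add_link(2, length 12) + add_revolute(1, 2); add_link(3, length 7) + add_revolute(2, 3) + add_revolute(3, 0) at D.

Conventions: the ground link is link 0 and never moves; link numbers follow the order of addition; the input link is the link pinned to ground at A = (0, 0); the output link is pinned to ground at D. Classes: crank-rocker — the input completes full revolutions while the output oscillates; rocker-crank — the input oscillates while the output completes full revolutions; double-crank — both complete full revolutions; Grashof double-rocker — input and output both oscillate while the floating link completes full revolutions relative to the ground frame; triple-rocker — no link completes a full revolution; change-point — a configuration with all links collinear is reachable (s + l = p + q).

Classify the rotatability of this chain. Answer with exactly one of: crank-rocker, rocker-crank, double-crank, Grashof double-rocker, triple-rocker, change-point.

lengths: ground=13, input=6, coupler=12, output=7
sorted: s=6 (shortest), l=13 (longest), p+q=19
s + l = 19 vs p + q = 19
s + l = p + q → change-point (collinear configuration reachable)

change-point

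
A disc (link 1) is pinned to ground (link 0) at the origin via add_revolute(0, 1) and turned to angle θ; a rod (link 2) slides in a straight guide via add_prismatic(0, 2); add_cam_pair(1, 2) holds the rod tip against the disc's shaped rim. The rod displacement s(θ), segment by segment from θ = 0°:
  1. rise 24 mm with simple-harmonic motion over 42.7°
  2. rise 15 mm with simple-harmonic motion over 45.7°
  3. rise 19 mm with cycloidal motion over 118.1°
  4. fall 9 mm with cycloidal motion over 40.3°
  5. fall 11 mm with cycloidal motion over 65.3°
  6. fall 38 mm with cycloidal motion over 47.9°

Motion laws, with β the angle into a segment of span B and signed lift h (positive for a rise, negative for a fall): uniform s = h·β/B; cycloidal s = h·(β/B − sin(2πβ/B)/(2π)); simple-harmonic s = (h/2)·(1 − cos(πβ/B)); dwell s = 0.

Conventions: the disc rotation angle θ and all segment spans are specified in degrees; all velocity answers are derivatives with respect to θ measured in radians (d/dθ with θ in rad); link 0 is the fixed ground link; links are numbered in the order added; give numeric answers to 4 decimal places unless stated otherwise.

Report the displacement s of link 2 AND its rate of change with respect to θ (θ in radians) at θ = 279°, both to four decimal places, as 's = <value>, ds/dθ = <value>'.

segment 1 (0° to 42.7°, simple-harmonic, h = 24) is passed completely: s = 0.0000 + (24) = 24.0000
segment 2 (42.7° to 88.4°, simple-harmonic, h = 15) is passed completely: s = 24.0000 + (15) = 39.0000
segment 3 (88.4° to 206.5°, cycloidal, h = 19) is passed completely: s = 39.0000 + (19) = 58.0000
segment 4 (206.5° to 246.8°, cycloidal, h = -9) is passed completely: s = 58.0000 + (-9) = 49.0000
θ = 279° falls in segment 5 (246.8° to 312.1°, cycloidal, h = -11): β = 279 − 246.8 = 32.2°, B = 65.3°; Δs = -11·(0.4931 − sin(2π·0.4931)/(2π)) = -5.3484; s = 49.0000 − 5.3484 = 43.6516
velocity in seg [246.8°–312.1°] (cycloidal), θ in radians: β = 32.2° = 0.5620 rad, B = 65.3° = 1.1397 rad; ds/dθ = (h/B)(1 − cos(2πβ/B)) = ((-11)/1.1397)(1 − cos(2π·0.4931)) = -19.294279 mm/rad

s = 43.6516, ds/dθ = -19.2943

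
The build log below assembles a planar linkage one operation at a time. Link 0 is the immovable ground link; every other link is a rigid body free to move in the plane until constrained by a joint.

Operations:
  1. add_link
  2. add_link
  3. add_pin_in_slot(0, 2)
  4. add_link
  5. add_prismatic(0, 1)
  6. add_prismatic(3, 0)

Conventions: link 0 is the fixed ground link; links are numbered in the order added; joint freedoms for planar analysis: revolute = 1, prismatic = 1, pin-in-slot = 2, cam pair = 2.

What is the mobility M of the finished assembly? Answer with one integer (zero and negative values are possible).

(L,J1,J2)=(1,0,0); link0 fixed
link1: (2,0,0)
link2: (3,0,0)
PS 0-2 [J2]: (3,0,1)
link3: (4,0,1)
P 0-1 [J1]: (4,1,1)
P 3-0 [J1]: (4,2,1)
Grübler: 3·3 − 2·2 − 1 = 4

M = 4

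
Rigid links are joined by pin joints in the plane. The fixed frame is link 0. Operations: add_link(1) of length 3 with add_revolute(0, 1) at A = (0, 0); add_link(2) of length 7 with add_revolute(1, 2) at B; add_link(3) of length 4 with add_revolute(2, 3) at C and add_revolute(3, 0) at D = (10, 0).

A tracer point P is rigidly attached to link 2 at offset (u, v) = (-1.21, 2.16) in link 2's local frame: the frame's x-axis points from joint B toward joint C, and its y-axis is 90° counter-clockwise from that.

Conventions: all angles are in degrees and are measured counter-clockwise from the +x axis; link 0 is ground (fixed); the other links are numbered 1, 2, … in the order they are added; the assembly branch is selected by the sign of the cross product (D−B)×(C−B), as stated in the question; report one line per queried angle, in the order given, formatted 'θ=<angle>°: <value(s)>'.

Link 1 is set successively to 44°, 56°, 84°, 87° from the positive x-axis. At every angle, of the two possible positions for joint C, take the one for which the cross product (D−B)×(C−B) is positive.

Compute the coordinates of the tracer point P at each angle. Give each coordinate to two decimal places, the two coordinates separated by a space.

A=(0,0), D=(10.00,0)
θ=44°: B = A + 3.00·(cos44°, sin44°) = (2.1580, 2.0840)
θ=44°: |BD| = 8.1142
θ=44°: circle(B,7.00) ∩ circle(D,4.00): a=6.0906, h=3.4504
θ=44°:   candidates: C₊=(8.9304,3.8544) cross=27.997; C₋=(7.1581,-2.8149) cross=-27.997
θ=44°:   branch + wants cross > 0 → take C=(8.9304,3.8544) (cross=27.997)
θ=44°: ex = (C−B)/|BC| = (0.9675,0.2529); ey = (-0.2529,0.9675)
θ=44°: P = B + -1.21·ex + 2.16·ey = (0.4411,3.8677)
θ=56°: B = A + 3.00·(cos56°, sin56°) = (1.6776, 2.4871)
θ=56°: |BD| = 8.6861
θ=56°: circle(B,7.00) ∩ circle(D,4.00): a=6.2426, h=3.1669
θ=56°:   candidates: C₊=(8.5656,3.7340) cross=27.508; C₋=(6.7520,-2.3347) cross=-27.508
θ=56°:   branch + wants cross > 0 → take C=(8.5656,3.7340) (cross=27.508)
θ=56°: ex = (C−B)/|BC| = (0.9840,0.1781); ey = (-0.1781,0.9840)
θ=56°: P = B + -1.21·ex + 2.16·ey = (0.1022,4.3970)
θ=84°: B = A + 3.00·(cos84°, sin84°) = (0.3136, 2.9836)
θ=84°: |BD| = 10.1355
θ=84°: circle(B,7.00) ∩ circle(D,4.00): a=6.6957, h=2.0415
θ=84°:   candidates: C₊=(7.3136,2.9636) cross=20.692; C₋=(6.1117,-0.9385) cross=-20.692
θ=84°:   branch + wants cross > 0 → take C=(7.3136,2.9636) (cross=20.692)
θ=84°: ex = (C−B)/|BC| = (1.0000,-0.0028); ey = (0.0028,1.0000)
θ=84°: P = B + -1.21·ex + 2.16·ey = (-0.8903,5.1470)
θ=87°: B = A + 3.00·(cos87°, sin87°) = (0.1570, 2.9959)
θ=87°: |BD| = 10.2888
θ=87°: circle(B,7.00) ∩ circle(D,4.00): a=6.7481, h=1.8610
θ=87°:   candidates: C₊=(7.1546,2.8113) cross=19.147; C₋=(6.0708,-0.7494) cross=-19.147
θ=87°:   branch + wants cross > 0 → take C=(7.1546,2.8113) (cross=19.147)
θ=87°: ex = (C−B)/|BC| = (0.9997,-0.0264); ey = (0.0264,0.9997)
θ=87°: P = B + -1.21·ex + 2.16·ey = (-0.9956,5.1870)

θ=44°: 0.44 3.87
θ=56°: 0.10 4.40
θ=84°: -0.89 5.15
θ=87°: -1.00 5.19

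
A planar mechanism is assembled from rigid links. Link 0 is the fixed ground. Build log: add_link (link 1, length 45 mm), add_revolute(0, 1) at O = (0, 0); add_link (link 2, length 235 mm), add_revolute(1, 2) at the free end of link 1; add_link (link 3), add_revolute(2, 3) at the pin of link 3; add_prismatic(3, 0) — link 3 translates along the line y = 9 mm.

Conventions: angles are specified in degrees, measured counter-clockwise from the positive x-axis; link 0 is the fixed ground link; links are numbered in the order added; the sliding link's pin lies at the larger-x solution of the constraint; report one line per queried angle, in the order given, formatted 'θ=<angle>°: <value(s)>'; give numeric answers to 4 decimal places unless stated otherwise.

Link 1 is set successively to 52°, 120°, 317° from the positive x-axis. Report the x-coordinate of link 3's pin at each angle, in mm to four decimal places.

geometry: r = 45 mm, L = 235 mm, e = 9 mm
θ=52°: crank pin P = (r cos θ, r sin θ) = (27.704766, 35.460484)
θ=52°: h = r sin θ − e = 35.460484 − 9 = 26.460484
θ=52°: x = r cos θ + √(L² − h²) = 27.704766 + 233.505552 = 261.210318
θ=120°: crank pin P = (r cos θ, r sin θ) = (-22.500000, 38.971143)
θ=120°: h = r sin θ − e = 38.971143 − 9 = 29.971143
θ=120°: x = r cos θ + √(L² − h²) = -22.500000 + 233.080953 = 210.580953
θ=317°: crank pin P = (r cos θ, r sin θ) = (32.910917, -30.689926)
θ=317°: h = r sin θ − e = -30.689926 − 9 = -39.689926
θ=317°: x = r cos θ + √(L² − h²) = 32.910917 + 231.624070 = 264.534986

θ=52°: 261.2103
θ=120°: 210.5810
θ=317°: 264.5350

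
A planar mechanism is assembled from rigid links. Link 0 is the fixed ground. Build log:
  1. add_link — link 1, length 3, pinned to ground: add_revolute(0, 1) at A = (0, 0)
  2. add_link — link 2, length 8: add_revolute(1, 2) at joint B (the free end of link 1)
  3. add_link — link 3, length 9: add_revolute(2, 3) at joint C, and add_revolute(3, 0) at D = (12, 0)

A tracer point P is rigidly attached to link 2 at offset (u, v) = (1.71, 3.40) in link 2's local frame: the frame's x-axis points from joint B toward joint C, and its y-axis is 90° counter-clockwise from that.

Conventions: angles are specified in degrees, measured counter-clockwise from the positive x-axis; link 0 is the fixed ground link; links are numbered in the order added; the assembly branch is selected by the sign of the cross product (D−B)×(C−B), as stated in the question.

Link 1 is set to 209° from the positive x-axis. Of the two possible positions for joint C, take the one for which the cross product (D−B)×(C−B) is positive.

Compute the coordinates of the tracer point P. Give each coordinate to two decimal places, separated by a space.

A=(0,0), D=(12.00,0)
B = A + 3.00·(cos209°, sin209°) = (-2.6239, -1.4544)
|BD| = 14.6960
circle(B,8.00) ∩ circle(D,9.00): a=6.7696, h=4.2629
  candidates: C₊=(3.6906,3.4575) cross=62.648; C₋=(4.5344,-5.0264) cross=-62.648
  branch + wants cross > 0 → take C=(3.6906,3.4575) (cross=62.648)
ex = (C−B)/|BC| = (0.7893,0.6140); ey = (-0.6140,0.7893)
P = B + 1.71·ex + 3.40·ey = (-3.3617,2.2792)

-3.36 2.28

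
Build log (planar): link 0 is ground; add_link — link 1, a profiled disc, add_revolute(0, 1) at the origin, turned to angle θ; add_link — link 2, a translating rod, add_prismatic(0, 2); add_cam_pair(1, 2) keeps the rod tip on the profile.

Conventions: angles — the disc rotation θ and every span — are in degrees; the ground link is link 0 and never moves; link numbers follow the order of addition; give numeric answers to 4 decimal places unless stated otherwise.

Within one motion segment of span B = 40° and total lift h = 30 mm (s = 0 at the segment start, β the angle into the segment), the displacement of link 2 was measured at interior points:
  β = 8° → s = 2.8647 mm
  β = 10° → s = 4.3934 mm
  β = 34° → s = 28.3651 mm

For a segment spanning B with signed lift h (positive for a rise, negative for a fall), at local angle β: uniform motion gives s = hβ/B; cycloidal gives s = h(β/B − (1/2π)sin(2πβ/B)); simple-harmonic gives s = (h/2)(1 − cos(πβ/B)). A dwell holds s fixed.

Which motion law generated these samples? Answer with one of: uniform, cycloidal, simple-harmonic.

candidates at β/B = r: uniform s = h·r (linear in β); cycloidal s = h·(r − sin(2πr)/(2π)); simple-harmonic s = (h/2)(1 − cos(πr))
β=8°: printed 2.8647 | uniform 6.0000, cycloidal 1.4590, simple-harmonic 2.8647
β=10°: printed 4.3934 | uniform 7.5000, cycloidal 2.7254, simple-harmonic 4.3934
β=34°: printed 28.3651 | uniform 25.5000, cycloidal 29.3628, simple-harmonic 28.3651
only one law matches every sample → simple-harmonic

simple-harmonic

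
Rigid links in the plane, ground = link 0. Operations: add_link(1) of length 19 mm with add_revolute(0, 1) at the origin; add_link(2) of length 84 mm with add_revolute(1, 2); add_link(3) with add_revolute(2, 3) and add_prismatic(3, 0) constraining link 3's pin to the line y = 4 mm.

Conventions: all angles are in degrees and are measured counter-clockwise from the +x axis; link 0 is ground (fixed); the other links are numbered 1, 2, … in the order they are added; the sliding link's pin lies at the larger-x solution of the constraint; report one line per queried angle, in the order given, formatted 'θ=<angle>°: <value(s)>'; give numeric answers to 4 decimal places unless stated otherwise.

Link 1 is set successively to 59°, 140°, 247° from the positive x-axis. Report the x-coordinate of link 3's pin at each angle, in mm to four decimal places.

geometry: r = 19 mm, L = 84 mm, e = 4 mm
θ=59°: crank pin P = (r cos θ, r sin θ) = (9.785723, 16.286179)
θ=59°: h = r sin θ − e = 16.286179 − 4 = 12.286179
θ=59°: x = r cos θ + √(L² − h²) = 9.785723 + 83.096629 = 92.882353
θ=140°: crank pin P = (r cos θ, r sin θ) = (-14.554844, 12.212965)
θ=140°: h = r sin θ − e = 12.212965 − 4 = 8.212965
θ=140°: x = r cos θ + √(L² − h²) = -14.554844 + 83.597531 = 69.042687
θ=247°: crank pin P = (r cos θ, r sin θ) = (-7.423891, -17.489592)
θ=247°: h = r sin θ − e = -17.489592 − 4 = -21.489592
θ=247°: x = r cos θ + √(L² − h²) = -7.423891 + 81.204664 = 73.780772

θ=59°: 92.8824
θ=140°: 69.0427
θ=247°: 73.7808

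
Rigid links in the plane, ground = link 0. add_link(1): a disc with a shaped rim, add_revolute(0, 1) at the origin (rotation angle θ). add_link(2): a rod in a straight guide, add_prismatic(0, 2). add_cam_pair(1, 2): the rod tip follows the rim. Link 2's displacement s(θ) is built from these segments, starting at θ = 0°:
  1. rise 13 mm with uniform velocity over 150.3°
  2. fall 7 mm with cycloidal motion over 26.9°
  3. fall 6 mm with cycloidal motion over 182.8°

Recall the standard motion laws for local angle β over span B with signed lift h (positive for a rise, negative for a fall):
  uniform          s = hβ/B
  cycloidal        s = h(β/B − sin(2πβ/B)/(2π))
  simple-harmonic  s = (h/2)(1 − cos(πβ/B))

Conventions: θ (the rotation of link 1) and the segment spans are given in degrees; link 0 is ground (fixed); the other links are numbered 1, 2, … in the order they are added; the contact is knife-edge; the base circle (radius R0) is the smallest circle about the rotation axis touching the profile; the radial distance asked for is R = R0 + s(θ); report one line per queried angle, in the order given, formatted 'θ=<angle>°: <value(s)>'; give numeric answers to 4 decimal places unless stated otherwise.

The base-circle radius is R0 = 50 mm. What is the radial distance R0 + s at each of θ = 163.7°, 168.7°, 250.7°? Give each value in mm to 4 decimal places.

segment 1 (0° to 150.3°, uniform, h = 13) is passed completely: s = 0.0000 + (13) = 13.0000
θ = 163.7° falls in segment 2 (150.3° to 177.2°, cycloidal, h = -7): β = 163.7 − 150.3 = 13.4°, B = 26.9°; Δs = -7·(0.4981 − sin(2π·0.4981)/(2π)) = -3.4740; s = 13.0000 − 3.4740 = 9.5260
θ = 168.7° falls in segment 2 (150.3° to 177.2°, cycloidal, h = -7): β = 168.7 − 150.3 = 18.4°, B = 26.9°; Δs = -7·(0.6840 − sin(2π·0.6840)/(2π)) = -5.8078; s = 13.0000 − 5.8078 = 7.1922
segment 2 (150.3° to 177.2°, cycloidal, h = -7) is passed completely: s = 13.0000 + (-7) = 6.0000
θ = 250.7° falls in segment 3 (177.2° to 360°, cycloidal, h = -6): β = 250.7 − 177.2 = 73.5°, B = 182.8°; Δs = -6·(0.4021 − sin(2π·0.4021)/(2π)) = -1.8613; s = 6.0000 − 1.8613 = 4.1387
θ=163.7°: R = R0 + s = 50 + 9.5260 = 59.5260
θ=168.7°: R = R0 + s = 50 + 7.1922 = 57.1922
θ=250.7°: R = R0 + s = 50 + 4.1387 = 54.1387

θ=163.7°: 59.5260
θ=168.7°: 57.1922
θ=250.7°: 54.1387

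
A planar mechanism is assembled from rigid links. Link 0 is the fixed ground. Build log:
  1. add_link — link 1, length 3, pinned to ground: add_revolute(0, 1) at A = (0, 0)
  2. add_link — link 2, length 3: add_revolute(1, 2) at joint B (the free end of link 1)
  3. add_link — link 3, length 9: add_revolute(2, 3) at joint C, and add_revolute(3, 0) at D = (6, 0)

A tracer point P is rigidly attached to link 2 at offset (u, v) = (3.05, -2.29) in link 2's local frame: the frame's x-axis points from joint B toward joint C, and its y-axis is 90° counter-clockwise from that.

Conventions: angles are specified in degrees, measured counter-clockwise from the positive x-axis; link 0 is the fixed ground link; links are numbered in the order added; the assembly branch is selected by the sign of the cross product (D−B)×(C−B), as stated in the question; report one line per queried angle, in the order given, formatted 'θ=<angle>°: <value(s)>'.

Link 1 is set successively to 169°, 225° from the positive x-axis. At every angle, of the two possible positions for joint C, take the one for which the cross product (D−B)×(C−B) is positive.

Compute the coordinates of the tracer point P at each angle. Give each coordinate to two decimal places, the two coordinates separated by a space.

A=(0,0), D=(6.00,0)
θ=169°: B = A + 3.00·(cos169°, sin169°) = (-2.9449, 0.5724)
θ=169°: |BD| = 8.9632
θ=169°: circle(B,3.00) ∩ circle(D,9.00): a=0.4652, h=2.9637
θ=169°:   candidates: C₊=(-2.2914,3.5004) cross=26.564; C₋=(-2.6699,-2.4149) cross=-26.564
θ=169°:   branch + wants cross > 0 → take C=(-2.2914,3.5004) (cross=26.564)
θ=169°: ex = (C−B)/|BC| = (0.2178,0.9760); ey = (-0.9760,0.2178)
θ=169°: P = B + 3.05·ex + -2.29·ey = (-0.0455,3.0504)
θ=225°: B = A + 3.00·(cos225°, sin225°) = (-2.1213, -2.1213)
θ=225°: |BD| = 8.3938
θ=225°: circle(B,3.00) ∩ circle(D,9.00): a=-0.0920, h=2.9986
θ=225°:   candidates: C₊=(-2.9681,0.7567) cross=25.170; C₋=(-1.4525,-5.0458) cross=-25.170
θ=225°:   branch + wants cross > 0 → take C=(-2.9681,0.7567) (cross=25.170)
θ=225°: ex = (C−B)/|BC| = (-0.2823,0.9593); ey = (-0.9593,-0.2823)
θ=225°: P = B + 3.05·ex + -2.29·ey = (-0.7854,1.4511)

θ=169°: -0.05 3.05
θ=225°: -0.79 1.45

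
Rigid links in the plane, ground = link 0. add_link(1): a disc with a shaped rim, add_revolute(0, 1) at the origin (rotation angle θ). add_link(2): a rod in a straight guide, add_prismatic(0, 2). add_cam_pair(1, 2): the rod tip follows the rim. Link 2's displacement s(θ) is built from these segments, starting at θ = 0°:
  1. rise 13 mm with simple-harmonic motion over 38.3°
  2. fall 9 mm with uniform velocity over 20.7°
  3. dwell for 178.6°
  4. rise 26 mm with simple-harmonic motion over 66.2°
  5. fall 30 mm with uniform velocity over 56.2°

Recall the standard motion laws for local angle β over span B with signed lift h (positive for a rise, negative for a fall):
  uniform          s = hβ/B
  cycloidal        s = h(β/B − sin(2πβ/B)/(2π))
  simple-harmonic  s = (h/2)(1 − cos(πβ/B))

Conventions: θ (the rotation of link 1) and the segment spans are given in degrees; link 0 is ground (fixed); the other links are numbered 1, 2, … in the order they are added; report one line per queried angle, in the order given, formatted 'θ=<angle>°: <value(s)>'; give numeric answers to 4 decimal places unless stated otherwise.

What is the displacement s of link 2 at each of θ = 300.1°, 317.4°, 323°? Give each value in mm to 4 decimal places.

segment 1 (0° to 38.3°, simple-harmonic, h = 13) is passed completely: s = 0.0000 + (13) = 13.0000
segment 2 (38.3° to 59°, uniform, h = -9) is passed completely: s = 13.0000 + (-9) = 4.0000
segment 3 (59° to 237.6°, dwell): s unchanged at 4.0000
θ = 300.1° falls in segment 4 (237.6° to 303.8°, simple-harmonic, h = 26): β = 300.1 − 237.6 = 62.5°, B = 66.2°; Δs = 26/2·(1 − cos(π·0.9441)) = 25.8001; s = 4.0000 + 25.8001 = 29.8001
segment 4 (237.6° to 303.8°, simple-harmonic, h = 26) is passed completely: s = 4.0000 + (26) = 30.0000
θ = 317.4° falls in segment 5 (303.8° to 360°, uniform, h = -30): β = 317.4 − 303.8 = 13.6°, B = 56.2°; Δs = -30·13.6/56.2 = -7.2598; s = 30.0000 − 7.2598 = 22.7402
θ = 323° falls in segment 5 (303.8° to 360°, uniform, h = -30): β = 323 − 303.8 = 19.2°, B = 56.2°; Δs = -30·19.2/56.2 = -10.2491; s = 30.0000 − 10.2491 = 19.7509

θ=300.1°: 29.8001
θ=317.4°: 22.7402
θ=323°: 19.7509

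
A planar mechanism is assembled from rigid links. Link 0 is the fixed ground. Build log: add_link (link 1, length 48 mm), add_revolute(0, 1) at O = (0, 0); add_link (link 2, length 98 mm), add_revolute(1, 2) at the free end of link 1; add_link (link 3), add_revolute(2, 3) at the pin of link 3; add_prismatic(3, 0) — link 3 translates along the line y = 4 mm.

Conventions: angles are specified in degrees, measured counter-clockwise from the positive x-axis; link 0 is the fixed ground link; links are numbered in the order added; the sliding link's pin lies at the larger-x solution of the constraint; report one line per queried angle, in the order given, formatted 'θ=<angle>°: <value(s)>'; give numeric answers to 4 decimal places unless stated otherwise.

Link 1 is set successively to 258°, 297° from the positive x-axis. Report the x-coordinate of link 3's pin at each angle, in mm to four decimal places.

geometry: r = 48 mm, L = 98 mm, e = 4 mm
θ=258°: crank pin P = (r cos θ, r sin θ) = (-9.979761, -46.951085)
θ=258°: h = r sin θ − e = -46.951085 − 4 = -50.951085
θ=258°: x = r cos θ + √(L² − h²) = -9.979761 + 83.713720 = 73.733959
θ=297°: crank pin P = (r cos θ, r sin θ) = (21.791544, -42.768313)
θ=297°: h = r sin θ − e = -42.768313 − 4 = -46.768313
θ=297°: x = r cos θ + √(L² − h²) = 21.791544 + 86.120409 = 107.911953

θ=258°: 73.7340
θ=297°: 107.9120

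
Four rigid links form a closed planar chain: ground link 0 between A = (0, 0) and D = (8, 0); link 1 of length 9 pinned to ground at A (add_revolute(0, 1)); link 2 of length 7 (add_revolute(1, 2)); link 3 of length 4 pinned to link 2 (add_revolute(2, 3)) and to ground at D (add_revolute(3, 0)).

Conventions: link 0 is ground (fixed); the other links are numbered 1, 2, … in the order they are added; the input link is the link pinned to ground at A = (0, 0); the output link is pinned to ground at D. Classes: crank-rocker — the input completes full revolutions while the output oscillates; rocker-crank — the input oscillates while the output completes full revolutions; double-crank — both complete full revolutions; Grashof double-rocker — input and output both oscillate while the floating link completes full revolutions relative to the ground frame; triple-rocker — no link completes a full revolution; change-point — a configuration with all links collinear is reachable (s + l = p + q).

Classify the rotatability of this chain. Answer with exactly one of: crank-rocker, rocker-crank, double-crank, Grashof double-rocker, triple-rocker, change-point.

lengths: ground=8, input=9, coupler=7, output=4
sorted: s=4 (shortest), l=9 (longest), p+q=15
s + l = 13 vs p + q = 15
s + l < p + q (Grashof) with shortest = output link → rocker-crank

rocker-crank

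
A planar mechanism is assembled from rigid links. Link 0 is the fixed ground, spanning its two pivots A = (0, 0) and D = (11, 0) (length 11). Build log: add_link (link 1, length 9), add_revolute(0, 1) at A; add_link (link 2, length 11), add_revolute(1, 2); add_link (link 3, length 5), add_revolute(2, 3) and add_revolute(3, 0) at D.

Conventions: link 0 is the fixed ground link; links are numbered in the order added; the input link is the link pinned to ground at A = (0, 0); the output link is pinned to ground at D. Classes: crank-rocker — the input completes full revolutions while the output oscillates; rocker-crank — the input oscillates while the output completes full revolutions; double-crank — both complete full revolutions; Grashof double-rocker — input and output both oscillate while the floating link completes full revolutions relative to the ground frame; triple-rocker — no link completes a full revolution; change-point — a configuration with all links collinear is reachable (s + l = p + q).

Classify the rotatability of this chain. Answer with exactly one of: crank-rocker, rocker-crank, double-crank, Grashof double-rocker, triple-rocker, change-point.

lengths: ground=11, input=9, coupler=11, output=5
sorted: s=5 (shortest), l=11 (longest), p+q=20
s + l = 16 vs p + q = 20
s + l < p + q (Grashof) with shortest = output link → rocker-crank

rocker-crank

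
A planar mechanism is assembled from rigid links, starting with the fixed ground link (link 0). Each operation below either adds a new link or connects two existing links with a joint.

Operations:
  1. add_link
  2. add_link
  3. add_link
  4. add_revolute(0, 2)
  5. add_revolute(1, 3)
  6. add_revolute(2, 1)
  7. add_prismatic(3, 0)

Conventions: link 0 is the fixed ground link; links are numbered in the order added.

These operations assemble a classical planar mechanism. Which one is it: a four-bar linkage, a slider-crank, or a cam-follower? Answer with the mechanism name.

links: 4 (incl. ground); joints: 3 revolute, 1 prismatic, 0 higher (cam) pair, forming one closed loop
4 links, 3 revolutes + 1 prismatic in one loop → slider-crank

slider-crank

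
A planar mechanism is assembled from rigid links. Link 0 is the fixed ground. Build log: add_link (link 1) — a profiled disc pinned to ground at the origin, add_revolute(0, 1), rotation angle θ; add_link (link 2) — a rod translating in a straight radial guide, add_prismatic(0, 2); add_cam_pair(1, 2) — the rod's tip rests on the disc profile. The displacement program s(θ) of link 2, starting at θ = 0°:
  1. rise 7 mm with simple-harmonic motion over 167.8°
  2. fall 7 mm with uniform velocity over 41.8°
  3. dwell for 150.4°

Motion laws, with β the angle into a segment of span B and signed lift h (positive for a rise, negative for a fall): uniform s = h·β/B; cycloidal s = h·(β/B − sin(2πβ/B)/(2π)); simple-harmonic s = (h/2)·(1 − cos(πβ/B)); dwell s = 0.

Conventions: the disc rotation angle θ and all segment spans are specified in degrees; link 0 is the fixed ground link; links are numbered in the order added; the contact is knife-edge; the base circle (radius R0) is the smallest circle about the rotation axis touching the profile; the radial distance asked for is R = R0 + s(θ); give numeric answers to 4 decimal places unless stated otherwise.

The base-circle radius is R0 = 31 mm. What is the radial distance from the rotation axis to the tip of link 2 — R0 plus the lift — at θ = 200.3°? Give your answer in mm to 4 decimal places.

seg 1 [0°–167.8°] simple-harmonic, h=7: full span → s += 7 → s = 7.0000
seg 2 [167.8°–209.6°] uniform, h=-7: θ=200.3° here. β=32.5, B=41.8. -7·32.5/41.8 = -5.4426 → s = 1.5574
R = R0 + s = 31 + 1.5574 = 32.5574

32.5574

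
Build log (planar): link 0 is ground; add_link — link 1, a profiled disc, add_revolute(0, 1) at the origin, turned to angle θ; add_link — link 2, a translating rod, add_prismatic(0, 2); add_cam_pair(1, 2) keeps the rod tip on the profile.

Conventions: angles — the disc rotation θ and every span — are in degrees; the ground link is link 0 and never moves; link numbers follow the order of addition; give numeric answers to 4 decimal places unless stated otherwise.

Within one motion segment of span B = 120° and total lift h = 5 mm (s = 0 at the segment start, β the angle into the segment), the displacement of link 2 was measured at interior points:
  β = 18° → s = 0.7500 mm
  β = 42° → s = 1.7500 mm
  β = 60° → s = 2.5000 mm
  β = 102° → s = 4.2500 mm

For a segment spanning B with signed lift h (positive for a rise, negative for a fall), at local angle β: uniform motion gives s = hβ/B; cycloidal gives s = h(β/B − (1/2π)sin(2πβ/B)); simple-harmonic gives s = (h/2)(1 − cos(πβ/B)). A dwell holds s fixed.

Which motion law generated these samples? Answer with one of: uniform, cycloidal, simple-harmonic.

candidates at β/B = r: uniform s = h·r (linear in β); cycloidal s = h·(r − sin(2πr)/(2π)); simple-harmonic s = (h/2)(1 − cos(πr))
β=18°: printed 0.7500 | uniform 0.7500, cycloidal 0.1062, simple-harmonic 0.2725
β=42°: printed 1.7500 | uniform 1.7500, cycloidal 1.1062, simple-harmonic 1.3650
β=60°: printed 2.5000 | uniform 2.5000, cycloidal 2.5000, simple-harmonic 2.5000
β=102°: printed 4.2500 | uniform 4.2500, cycloidal 4.8938, simple-harmonic 4.7275
only one law matches every sample → uniform

uniform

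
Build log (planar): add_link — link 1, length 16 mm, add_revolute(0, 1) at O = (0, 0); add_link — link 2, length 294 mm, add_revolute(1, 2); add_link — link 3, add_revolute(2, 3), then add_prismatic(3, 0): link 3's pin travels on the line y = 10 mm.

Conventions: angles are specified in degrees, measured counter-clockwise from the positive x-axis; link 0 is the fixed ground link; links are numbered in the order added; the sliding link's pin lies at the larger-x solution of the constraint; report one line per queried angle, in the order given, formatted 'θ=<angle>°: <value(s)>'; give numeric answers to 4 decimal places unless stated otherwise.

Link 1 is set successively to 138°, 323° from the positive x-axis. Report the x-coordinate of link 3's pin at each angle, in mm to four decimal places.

geometry: r = 16 mm, L = 294 mm, e = 10 mm
θ=138°: crank pin P = (r cos θ, r sin θ) = (-11.890317, 10.706090)
θ=138°: h = r sin θ − e = 10.706090 − 10 = 0.706090
θ=138°: x = r cos θ + √(L² − h²) = -11.890317 + 293.999152 = 282.108835
θ=323°: crank pin P = (r cos θ, r sin θ) = (12.778168, -9.629040)
θ=323°: h = r sin θ − e = -9.629040 − 10 = -19.629040
θ=323°: x = r cos θ + √(L² − h²) = 12.778168 + 293.343997 = 306.122165

θ=138°: 282.1088
θ=323°: 306.1222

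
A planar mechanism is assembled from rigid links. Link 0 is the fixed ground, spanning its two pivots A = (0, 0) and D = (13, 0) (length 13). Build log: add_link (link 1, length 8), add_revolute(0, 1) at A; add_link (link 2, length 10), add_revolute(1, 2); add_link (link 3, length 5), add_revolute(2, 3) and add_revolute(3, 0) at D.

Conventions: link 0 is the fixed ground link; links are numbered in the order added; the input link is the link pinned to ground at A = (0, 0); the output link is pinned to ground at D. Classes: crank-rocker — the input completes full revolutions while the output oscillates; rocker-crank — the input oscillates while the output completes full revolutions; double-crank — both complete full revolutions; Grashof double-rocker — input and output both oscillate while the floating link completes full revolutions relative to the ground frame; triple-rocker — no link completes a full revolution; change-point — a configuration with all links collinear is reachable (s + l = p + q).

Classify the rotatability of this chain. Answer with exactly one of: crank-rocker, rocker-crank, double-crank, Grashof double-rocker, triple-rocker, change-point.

lengths: ground=13, input=8, coupler=10, output=5
sorted: s=5 (shortest), l=13 (longest), p+q=18
s + l = 18 vs p + q = 18
s + l = p + q → change-point (collinear configuration reachable)

change-point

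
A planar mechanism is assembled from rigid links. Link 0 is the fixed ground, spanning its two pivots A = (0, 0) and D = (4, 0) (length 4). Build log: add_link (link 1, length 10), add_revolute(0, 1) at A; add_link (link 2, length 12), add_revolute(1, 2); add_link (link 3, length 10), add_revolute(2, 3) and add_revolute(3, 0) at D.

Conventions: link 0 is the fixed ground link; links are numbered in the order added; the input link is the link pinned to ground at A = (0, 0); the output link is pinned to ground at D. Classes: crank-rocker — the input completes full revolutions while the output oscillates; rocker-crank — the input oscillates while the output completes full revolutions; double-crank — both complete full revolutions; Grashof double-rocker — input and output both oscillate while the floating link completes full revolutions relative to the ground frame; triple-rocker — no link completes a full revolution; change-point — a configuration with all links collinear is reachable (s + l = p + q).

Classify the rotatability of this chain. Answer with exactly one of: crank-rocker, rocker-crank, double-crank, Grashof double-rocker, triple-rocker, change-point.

lengths: ground=4, input=10, coupler=12, output=10
sorted: s=4 (shortest), l=12 (longest), p+q=20
s + l = 16 vs p + q = 20
s + l < p + q (Grashof) with shortest = ground link → double-crank

double-crank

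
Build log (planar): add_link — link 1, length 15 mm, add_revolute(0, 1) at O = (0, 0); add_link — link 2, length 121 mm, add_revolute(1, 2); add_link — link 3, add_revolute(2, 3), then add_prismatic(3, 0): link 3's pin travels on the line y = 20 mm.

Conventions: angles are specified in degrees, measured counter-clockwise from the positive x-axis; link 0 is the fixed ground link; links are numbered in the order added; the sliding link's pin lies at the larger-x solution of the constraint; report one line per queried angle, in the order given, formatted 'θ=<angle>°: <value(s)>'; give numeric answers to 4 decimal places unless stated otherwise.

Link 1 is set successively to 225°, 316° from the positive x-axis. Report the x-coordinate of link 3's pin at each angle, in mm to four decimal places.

geometry: r = 15 mm, L = 121 mm, e = 20 mm
θ=225°: crank pin P = (r cos θ, r sin θ) = (-10.606602, -10.606602)
θ=225°: h = r sin θ − e = -10.606602 − 20 = -30.606602
θ=225°: x = r cos θ + √(L² − h²) = -10.606602 + 117.065093 = 106.458491
θ=316°: crank pin P = (r cos θ, r sin θ) = (10.790097, -10.419876)
θ=316°: h = r sin θ − e = -10.419876 − 20 = -30.419876
θ=316°: x = r cos θ + √(L² − h²) = 10.790097 + 117.113753 = 127.903850

θ=225°: 106.4585
θ=316°: 127.9039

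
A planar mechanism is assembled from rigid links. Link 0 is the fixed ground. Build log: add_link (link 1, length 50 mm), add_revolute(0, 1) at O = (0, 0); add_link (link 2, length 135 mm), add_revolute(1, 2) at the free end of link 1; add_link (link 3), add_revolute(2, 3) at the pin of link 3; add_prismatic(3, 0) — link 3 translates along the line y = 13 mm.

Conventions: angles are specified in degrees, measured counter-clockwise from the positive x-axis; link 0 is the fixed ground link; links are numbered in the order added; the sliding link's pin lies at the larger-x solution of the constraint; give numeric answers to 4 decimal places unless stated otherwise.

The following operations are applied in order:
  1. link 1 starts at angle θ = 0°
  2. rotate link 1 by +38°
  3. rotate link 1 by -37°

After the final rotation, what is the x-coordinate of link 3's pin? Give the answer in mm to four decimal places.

geometry: r = 50 mm, L = 135 mm, e = 13 mm; θ starts at 0°
rotate link 1 by +38°: θ ← 0° +38° = 38°
rotate link 1 by -37°: θ ← 38° -37° = 1°
crank pin P = (r cos θ, r sin θ) = (49.992385, 0.872620)
h = r sin θ − e = 0.872620 − 13 = -12.127380
x = r cos θ + √(L² − h²) = 49.992385 + 134.454181 = 184.446565

184.4466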